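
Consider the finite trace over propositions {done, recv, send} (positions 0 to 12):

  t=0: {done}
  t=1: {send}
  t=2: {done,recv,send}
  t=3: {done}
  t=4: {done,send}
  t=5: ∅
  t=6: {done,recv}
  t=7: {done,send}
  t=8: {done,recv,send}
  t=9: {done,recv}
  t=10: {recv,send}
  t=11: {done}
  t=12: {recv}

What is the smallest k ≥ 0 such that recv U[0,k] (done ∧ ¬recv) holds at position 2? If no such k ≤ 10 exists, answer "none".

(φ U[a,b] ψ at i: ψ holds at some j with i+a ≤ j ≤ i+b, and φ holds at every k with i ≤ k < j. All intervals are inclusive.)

Need earliest j ≥ 2 with (done ∧ ¬recv), and recv at every k in [2,j-1].
  j=2: rhs fails.
  j=3: rhs holds; lhs holds on [2,2]. k = 1.

1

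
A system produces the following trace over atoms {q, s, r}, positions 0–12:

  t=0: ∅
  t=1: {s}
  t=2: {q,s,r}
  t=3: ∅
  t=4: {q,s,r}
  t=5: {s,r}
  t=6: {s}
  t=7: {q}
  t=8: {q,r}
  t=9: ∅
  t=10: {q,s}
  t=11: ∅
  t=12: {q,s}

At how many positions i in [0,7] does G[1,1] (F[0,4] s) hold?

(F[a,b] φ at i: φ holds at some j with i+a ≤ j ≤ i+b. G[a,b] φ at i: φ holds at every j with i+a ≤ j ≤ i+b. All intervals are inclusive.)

8

Evaluate at each i in [0,7]:
  i=0: ✓ (all of [1,1])
  i=1: ✓ (all of [2,2])
  i=2: ✓ (all of [3,3])
  i=3: ✓ (all of [4,4])
  i=4: ✓ (all of [5,5])
  i=5: ✓ (all of [6,6])
  i=6: ✓ (all of [7,7])
  i=7: ✓ (all of [8,8])
Positions where it holds: {0, 1, 2, 3, 4, 5, 6, 7} → 8.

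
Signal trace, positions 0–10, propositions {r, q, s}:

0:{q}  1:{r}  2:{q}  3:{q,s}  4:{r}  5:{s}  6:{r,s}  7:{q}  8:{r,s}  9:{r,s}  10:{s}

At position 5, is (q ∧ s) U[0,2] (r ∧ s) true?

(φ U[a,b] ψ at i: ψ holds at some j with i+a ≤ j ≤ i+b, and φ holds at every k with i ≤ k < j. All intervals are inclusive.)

Need some j in [5,7] with (r ∧ s), and (q ∧ s) at every k in [5,j-1].
  j=5: (r ∧ s) false.
  j=6: (r ∧ s) holds, but (q ∧ s) fails at k=5 → not this j.
  j=7: (r ∧ s) false.
No j in the window works → until fails.

No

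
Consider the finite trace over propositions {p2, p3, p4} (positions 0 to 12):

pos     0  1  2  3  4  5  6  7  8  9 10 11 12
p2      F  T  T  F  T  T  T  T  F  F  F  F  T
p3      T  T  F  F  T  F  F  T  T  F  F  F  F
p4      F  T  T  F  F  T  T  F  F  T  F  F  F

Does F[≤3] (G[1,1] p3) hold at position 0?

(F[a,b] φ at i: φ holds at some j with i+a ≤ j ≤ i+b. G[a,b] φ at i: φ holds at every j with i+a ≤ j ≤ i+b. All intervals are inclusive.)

Yes

Check G[1,1] p3 at each j in [0,3]:
  j=0: holds on [1,1]
  j=1: fails at 2
  j=2: fails at 3
  j=3: holds on [4,4]
Found at j=0 → formula holds.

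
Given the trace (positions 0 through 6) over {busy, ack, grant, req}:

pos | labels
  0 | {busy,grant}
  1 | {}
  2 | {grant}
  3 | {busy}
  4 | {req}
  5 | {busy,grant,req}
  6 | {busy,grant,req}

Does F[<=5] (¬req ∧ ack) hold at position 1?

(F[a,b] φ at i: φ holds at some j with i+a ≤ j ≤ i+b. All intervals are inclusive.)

Check (¬req ∧ ack) at each j in [1,6]:
  j=1: false
  j=2: false
  j=3: false
  j=4: false
  j=5: false
  j=6: false
No position in the window satisfies it → formula fails.

Does not hold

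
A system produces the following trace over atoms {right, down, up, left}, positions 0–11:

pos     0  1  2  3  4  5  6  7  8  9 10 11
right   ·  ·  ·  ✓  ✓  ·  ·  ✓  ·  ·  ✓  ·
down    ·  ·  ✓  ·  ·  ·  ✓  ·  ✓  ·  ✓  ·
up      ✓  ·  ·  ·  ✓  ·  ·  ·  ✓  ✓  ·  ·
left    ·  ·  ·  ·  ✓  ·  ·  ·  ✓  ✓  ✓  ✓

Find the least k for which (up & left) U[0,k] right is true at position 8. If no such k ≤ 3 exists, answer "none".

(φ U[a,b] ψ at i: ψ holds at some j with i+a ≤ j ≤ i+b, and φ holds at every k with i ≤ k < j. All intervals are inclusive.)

2

Need earliest j ≥ 8 with right, and (up & left) at every k in [8,j-1].
  j=8: rhs fails.
  j=9: rhs fails.
  j=10: rhs holds; lhs holds on [8,9]. k = 2.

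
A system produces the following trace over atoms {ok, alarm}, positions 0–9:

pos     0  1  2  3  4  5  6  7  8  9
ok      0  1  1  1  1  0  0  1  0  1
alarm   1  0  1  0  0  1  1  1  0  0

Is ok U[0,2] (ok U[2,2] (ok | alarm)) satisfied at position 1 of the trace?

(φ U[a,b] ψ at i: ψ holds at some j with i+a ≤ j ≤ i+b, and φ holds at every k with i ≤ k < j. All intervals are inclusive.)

Need some j in [1,3] with (ok U[2,2] (ok | alarm)), and ok at every k in [1,j-1].
  j=1: (ok U[2,2] (ok | alarm)) holds; no prefix to check → satisfied.

True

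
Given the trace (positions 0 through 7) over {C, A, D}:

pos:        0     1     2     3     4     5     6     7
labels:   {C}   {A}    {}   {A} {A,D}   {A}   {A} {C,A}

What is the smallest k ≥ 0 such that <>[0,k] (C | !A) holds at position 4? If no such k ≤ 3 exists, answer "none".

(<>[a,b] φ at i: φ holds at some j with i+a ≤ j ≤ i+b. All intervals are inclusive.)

Scan j = 4,5,… for (C | !A):
  j=4: fails
  j=5: fails
  j=6: fails
  j=7: holds
First hit at j=7, so smallest k = 7-4 = 3.

3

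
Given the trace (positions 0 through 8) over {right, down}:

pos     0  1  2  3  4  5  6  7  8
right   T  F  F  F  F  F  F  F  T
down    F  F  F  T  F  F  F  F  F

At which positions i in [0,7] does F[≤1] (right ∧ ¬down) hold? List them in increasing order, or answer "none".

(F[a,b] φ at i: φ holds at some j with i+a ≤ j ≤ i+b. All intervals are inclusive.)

0, 7

Evaluate at each i in [0,7]:
  i=0: ✓ (witness j=0)
  i=1: ✗ (none in [1,2])
  i=2: ✗ (none in [2,3])
  i=3: ✗ (none in [3,4])
  i=4: ✗ (none in [4,5])
  i=5: ✗ (none in [5,6])
  i=6: ✗ (none in [6,7])
  i=7: ✓ (witness j=8)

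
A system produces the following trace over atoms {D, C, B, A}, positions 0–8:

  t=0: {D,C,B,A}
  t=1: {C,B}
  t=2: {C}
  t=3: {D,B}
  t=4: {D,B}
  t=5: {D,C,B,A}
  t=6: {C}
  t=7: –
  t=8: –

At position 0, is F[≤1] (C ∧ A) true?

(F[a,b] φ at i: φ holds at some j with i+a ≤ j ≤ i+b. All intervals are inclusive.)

Check (C ∧ A) at each j in [0,1]:
  j=0: true
  j=1: false
Found at j=0 → formula holds.

Yes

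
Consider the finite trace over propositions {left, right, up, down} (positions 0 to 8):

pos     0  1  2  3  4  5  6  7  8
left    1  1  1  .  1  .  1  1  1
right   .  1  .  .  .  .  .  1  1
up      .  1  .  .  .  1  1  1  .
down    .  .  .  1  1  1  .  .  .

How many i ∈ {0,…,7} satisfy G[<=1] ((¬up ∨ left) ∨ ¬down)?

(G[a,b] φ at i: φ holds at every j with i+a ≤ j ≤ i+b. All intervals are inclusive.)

6

Evaluate at each i in [0,7]:
  i=0: ✓ (all of [0,1])
  i=1: ✓ (all of [1,2])
  i=2: ✓ (all of [2,3])
  i=3: ✓ (all of [3,4])
  i=4: ✗ (fails at j=5)
  i=5: ✗ (fails at j=5)
  i=6: ✓ (all of [6,7])
  i=7: ✓ (all of [7,8])
Positions where it holds: {0, 1, 2, 3, 6, 7} → 6.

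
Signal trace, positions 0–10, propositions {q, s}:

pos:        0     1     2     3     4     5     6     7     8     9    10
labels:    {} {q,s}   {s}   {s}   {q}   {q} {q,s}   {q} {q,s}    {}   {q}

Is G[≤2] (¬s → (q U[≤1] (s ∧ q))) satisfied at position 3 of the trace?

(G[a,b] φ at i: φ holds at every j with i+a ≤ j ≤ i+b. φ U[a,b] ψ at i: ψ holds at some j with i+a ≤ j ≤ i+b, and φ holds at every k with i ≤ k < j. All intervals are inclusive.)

Does not hold

Check (¬s → (q U[≤1] (s ∧ q))) at every j in [3,5]:
  j=3: antecedent false → ✓
  j=4: antecedent true; consequent fails → ✗
  j=5: antecedent true; consequent holds → ✓
Fails at j=4 → formula fails.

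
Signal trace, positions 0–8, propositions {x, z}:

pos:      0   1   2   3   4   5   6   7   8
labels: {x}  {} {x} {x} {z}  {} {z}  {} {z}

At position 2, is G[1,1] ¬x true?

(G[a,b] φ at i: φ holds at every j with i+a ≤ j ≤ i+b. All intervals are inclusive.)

Check ¬x at every j in [3,3]:
  j=3: false
Fails at j=3 → formula fails.

No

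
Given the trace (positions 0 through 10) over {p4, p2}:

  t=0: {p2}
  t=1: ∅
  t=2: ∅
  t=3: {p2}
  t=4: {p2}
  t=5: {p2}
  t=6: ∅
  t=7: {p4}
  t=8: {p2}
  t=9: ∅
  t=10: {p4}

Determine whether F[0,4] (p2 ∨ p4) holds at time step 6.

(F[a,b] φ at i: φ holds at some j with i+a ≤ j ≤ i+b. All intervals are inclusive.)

Check (p2 ∨ p4) at each j in [6,10]:
  j=6: false
  j=7: true
  j=8: true
  j=9: false
  j=10: true
Found at j=7 → formula holds.

Yes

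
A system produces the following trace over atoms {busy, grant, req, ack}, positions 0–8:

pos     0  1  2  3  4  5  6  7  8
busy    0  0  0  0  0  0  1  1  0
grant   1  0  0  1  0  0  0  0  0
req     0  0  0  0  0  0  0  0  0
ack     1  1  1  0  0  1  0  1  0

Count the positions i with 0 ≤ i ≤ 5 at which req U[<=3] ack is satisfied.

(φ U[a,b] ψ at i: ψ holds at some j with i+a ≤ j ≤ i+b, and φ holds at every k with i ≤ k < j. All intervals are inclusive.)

4

Evaluate at each i in [0,5]:
  i=0: ✓ (rhs at j=0)
  i=1: ✓ (rhs at j=1)
  i=2: ✓ (rhs at j=2)
  i=3: ✗ (lhs fails at k=3 before rhs at j=5)
  i=4: ✗ (lhs fails at k=4 before rhs at j=5)
  i=5: ✓ (rhs at j=5)
Positions where it holds: {0, 1, 2, 5} → 4.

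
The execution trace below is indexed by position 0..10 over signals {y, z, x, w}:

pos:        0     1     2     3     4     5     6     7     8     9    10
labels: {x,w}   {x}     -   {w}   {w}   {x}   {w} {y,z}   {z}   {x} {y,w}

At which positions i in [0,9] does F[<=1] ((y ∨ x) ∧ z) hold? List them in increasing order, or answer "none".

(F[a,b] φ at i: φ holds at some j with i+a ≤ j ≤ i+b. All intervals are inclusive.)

Evaluate at each i in [0,9]:
  i=0: ✗ (none in [0,1])
  i=1: ✗ (none in [1,2])
  i=2: ✗ (none in [2,3])
  i=3: ✗ (none in [3,4])
  i=4: ✗ (none in [4,5])
  i=5: ✗ (none in [5,6])
  i=6: ✓ (witness j=7)
  i=7: ✓ (witness j=7)
  i=8: ✗ (none in [8,9])
  i=9: ✗ (none in [9,10])

6, 7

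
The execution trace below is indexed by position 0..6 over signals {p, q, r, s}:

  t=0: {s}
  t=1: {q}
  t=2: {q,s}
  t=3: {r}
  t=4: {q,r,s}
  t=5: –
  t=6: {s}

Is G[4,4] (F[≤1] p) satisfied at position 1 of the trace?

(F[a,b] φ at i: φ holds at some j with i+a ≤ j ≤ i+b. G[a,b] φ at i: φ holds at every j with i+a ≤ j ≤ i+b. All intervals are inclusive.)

Does not hold

Check F[≤1] p at every j in [5,5]:
  j=5: fails (none in [5,6])
Fails at j=5 → formula fails.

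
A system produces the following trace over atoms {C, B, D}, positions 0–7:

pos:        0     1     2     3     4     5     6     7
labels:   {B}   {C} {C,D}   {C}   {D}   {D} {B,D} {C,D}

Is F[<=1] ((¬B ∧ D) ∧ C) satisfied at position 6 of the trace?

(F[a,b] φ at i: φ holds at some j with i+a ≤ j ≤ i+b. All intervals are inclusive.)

Holds

Check ((¬B ∧ D) ∧ C) at each j in [6,7]:
  j=6: false
  j=7: true
Found at j=7 → formula holds.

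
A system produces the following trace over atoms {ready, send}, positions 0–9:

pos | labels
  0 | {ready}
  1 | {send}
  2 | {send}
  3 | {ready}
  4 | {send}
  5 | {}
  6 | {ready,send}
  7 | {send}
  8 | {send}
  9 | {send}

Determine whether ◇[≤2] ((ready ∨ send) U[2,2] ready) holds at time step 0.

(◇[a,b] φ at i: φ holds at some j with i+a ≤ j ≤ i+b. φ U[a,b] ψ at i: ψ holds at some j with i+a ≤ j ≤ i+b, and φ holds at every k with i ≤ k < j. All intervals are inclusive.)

Check ((ready ∨ send) U[2,2] ready) at each j in [0,2]:
  j=0: fails
  j=1: holds
  j=2: fails
Found at j=1 → formula holds.

Yes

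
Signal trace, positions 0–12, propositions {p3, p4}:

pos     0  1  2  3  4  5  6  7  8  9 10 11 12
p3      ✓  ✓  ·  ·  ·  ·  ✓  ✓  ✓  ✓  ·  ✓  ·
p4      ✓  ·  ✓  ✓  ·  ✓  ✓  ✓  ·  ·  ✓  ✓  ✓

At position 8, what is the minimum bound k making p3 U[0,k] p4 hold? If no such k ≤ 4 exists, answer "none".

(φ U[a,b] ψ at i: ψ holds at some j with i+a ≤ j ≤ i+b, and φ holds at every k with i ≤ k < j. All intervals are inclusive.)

Need earliest j ≥ 8 with p4, and p3 at every k in [8,j-1].
  j=8: rhs fails.
  j=9: rhs fails.
  j=10: rhs holds; lhs holds on [8,9]. k = 2.

2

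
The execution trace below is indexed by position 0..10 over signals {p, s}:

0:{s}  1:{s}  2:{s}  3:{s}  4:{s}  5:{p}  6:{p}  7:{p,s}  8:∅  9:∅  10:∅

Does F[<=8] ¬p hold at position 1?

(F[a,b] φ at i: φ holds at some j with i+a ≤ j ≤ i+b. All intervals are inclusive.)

True

Check ¬p at each j in [1,9]:
  j=1: true
  j=2: true
  j=3: true
  j=4: true
  j=5: false
  j=6: false
  j=7: false
  j=8: true
  j=9: true
Found at j=1 → formula holds.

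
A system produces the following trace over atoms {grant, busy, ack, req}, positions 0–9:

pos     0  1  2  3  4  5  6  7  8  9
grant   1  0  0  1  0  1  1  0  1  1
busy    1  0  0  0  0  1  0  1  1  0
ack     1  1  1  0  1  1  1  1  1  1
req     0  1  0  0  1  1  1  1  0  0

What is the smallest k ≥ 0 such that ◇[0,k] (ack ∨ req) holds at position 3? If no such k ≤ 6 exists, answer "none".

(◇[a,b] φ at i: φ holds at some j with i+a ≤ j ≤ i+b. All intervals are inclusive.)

Scan j = 3,4,… for (ack ∨ req):
  j=3: fails
  j=4: holds
First hit at j=4, so smallest k = 4-3 = 1.

1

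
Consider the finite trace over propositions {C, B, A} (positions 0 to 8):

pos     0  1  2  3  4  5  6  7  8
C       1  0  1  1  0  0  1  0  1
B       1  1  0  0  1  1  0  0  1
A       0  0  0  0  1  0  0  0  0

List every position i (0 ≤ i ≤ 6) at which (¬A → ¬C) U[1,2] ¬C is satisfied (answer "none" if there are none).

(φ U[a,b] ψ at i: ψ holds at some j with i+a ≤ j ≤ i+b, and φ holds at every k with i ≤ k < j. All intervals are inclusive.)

Evaluate at each i in [0,6]:
  i=0: ✗ (lhs fails at k=0 before rhs at j=1)
  i=1: ✗ (no rhs in [2,3])
  i=2: ✗ (lhs fails at k=2 before rhs at j=4)
  i=3: ✗ (lhs fails at k=3 before rhs at j=4)
  i=4: ✓ (rhs at j=5; lhs holds on [4,4])
  i=5: ✗ (lhs fails at k=6 before rhs at j=7)
  i=6: ✗ (lhs fails at k=6 before rhs at j=7)

4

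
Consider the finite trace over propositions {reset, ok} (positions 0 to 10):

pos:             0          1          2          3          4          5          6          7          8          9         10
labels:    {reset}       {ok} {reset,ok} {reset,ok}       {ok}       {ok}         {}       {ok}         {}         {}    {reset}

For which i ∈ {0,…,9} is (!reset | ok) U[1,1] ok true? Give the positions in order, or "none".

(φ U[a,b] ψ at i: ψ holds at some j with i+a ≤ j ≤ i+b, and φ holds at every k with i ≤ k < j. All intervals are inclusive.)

Evaluate at each i in [0,9]:
  i=0: ✗ (lhs fails at k=0 before rhs at j=1)
  i=1: ✓ (rhs at j=2; lhs holds on [1,1])
  i=2: ✓ (rhs at j=3; lhs holds on [2,2])
  i=3: ✓ (rhs at j=4; lhs holds on [3,3])
  i=4: ✓ (rhs at j=5; lhs holds on [4,4])
  i=5: ✗ (no rhs in [6,6])
  i=6: ✓ (rhs at j=7; lhs holds on [6,6])
  i=7: ✗ (no rhs in [8,8])
  i=8: ✗ (no rhs in [9,9])
  i=9: ✗ (no rhs in [10,10])

1, 2, 3, 4, 6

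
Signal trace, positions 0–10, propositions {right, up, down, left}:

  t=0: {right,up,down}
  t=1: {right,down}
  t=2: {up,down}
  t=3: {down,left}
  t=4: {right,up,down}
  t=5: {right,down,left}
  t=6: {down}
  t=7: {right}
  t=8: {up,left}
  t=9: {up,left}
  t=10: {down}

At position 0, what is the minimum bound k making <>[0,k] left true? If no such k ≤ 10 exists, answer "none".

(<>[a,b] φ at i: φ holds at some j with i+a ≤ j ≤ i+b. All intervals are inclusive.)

3

Scan j = 0,1,… for left:
  j=0: fails
  j=1: fails
  j=2: fails
  j=3: holds
First hit at j=3, so smallest k = 3-0 = 3.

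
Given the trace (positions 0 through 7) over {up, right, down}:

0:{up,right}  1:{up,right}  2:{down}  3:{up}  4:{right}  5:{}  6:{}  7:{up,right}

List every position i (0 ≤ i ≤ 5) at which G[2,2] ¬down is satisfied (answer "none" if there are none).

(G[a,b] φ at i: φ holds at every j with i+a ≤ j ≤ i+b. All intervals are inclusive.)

Evaluate at each i in [0,5]:
  i=0: ✗ (fails at j=2)
  i=1: ✓ (all of [3,3])
  i=2: ✓ (all of [4,4])
  i=3: ✓ (all of [5,5])
  i=4: ✓ (all of [6,6])
  i=5: ✓ (all of [7,7])

1, 2, 3, 4, 5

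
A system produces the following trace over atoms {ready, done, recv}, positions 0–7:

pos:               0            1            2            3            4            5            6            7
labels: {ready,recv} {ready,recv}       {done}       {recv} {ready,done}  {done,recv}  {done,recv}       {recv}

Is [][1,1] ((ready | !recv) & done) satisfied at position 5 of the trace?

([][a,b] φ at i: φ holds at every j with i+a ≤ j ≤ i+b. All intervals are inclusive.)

No

Check ((ready | !recv) & done) at every j in [6,6]:
  j=6: false
Fails at j=6 → formula fails.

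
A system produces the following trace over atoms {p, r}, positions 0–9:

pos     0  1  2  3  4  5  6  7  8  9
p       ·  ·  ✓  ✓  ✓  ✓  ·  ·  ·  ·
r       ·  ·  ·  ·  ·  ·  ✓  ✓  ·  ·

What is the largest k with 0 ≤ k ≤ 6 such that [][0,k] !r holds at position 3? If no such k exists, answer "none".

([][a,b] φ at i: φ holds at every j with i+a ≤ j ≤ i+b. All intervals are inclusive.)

!r must hold from j=3 onward; find where it first fails.
  j=3: holds
  j=4: holds
  j=5: holds
  j=6: fails
Holds on [3,5], so largest k = 2.

2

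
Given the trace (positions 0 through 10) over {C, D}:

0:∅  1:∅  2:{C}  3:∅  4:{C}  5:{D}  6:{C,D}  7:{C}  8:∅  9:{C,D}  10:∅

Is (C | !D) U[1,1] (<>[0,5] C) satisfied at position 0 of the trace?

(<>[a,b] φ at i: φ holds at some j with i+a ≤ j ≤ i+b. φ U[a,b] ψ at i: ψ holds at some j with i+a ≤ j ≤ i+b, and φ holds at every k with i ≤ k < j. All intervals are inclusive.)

Yes

Need some j in [1,1] with <>[0,5] C, and (C | !D) at every k in [0,j-1].
  j=1: <>[0,5] C holds; (C | !D) holds at every k in [0,0] → satisfied.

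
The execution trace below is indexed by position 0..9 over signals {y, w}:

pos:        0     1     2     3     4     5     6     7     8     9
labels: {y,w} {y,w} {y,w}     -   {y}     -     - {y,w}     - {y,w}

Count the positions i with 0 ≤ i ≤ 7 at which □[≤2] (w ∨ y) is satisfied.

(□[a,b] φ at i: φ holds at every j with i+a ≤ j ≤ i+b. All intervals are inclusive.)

1

Evaluate at each i in [0,7]:
  i=0: ✓ (all of [0,2])
  i=1: ✗ (fails at j=3)
  i=2: ✗ (fails at j=3)
  i=3: ✗ (fails at j=3)
  i=4: ✗ (fails at j=5)
  i=5: ✗ (fails at j=5)
  i=6: ✗ (fails at j=6)
  i=7: ✗ (fails at j=8)
Positions where it holds: {0} → 1.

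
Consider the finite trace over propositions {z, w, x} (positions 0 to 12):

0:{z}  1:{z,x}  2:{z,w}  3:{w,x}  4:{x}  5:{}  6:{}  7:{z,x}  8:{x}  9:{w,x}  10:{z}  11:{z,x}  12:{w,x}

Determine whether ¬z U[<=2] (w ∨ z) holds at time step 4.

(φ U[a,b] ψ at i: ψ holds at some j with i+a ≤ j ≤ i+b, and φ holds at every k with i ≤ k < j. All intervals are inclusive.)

False

Need some j in [4,6] with (w ∨ z), and ¬z at every k in [4,j-1].
  j=4: (w ∨ z) false.
  j=5: (w ∨ z) false.
  j=6: (w ∨ z) false.
No j in the window works → until fails.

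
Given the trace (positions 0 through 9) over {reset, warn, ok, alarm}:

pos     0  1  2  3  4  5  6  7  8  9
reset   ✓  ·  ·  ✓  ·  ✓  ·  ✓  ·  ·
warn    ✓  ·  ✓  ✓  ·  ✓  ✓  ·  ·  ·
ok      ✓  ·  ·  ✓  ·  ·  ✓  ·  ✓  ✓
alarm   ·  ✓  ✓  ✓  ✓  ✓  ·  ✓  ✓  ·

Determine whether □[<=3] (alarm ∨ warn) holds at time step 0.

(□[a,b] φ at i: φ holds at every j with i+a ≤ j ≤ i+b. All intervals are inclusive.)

Check (alarm ∨ warn) at every j in [0,3]:
  j=0: true
  j=1: true
  j=2: true
  j=3: true
All positions satisfy it → formula holds.

Yes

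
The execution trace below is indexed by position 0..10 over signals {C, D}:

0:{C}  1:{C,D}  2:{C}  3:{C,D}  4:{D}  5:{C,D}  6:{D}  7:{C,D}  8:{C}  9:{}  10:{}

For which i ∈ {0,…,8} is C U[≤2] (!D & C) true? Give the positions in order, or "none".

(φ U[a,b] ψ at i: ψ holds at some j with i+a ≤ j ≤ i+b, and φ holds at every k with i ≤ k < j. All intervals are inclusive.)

0, 1, 2, 7, 8

Evaluate at each i in [0,8]:
  i=0: ✓ (rhs at j=0)
  i=1: ✓ (rhs at j=2; lhs holds on [1,1])
  i=2: ✓ (rhs at j=2)
  i=3: ✗ (no rhs in [3,5])
  i=4: ✗ (no rhs in [4,6])
  i=5: ✗ (no rhs in [5,7])
  i=6: ✗ (lhs fails at k=6 before rhs at j=8)
  i=7: ✓ (rhs at j=8; lhs holds on [7,7])
  i=8: ✓ (rhs at j=8)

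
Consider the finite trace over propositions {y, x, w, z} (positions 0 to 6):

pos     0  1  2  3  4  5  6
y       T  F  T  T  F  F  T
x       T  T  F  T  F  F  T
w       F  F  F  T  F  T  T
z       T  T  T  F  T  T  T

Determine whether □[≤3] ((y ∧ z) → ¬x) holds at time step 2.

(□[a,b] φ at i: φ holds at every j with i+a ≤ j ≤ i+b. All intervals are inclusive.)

Yes

Check ((y ∧ z) → ¬x) at every j in [2,5]:
  j=2: antecedent true; consequent true → ✓
  j=3: antecedent false → ✓
  j=4: antecedent false → ✓
  j=5: antecedent false → ✓
All positions satisfy it → formula holds.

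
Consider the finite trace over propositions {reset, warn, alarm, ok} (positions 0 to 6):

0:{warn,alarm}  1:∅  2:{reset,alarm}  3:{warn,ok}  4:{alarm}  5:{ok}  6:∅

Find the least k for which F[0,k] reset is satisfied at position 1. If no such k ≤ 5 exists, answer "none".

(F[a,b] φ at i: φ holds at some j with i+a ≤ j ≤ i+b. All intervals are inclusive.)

1

Scan j = 1,2,… for reset:
  j=1: fails
  j=2: holds
First hit at j=2, so smallest k = 2-1 = 1.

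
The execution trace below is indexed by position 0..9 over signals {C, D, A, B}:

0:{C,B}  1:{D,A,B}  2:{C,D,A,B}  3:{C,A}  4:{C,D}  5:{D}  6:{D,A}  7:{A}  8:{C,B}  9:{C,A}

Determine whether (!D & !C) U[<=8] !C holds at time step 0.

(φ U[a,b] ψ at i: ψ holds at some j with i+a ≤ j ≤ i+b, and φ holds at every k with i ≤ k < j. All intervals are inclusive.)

Need some j in [0,8] with !C, and (!D & !C) at every k in [0,j-1].
  j=0: !C false.
  j=1: !C holds, but (!D & !C) fails at k=0 → not this j.
  j=2: !C false.
  j=3: !C false.
  j=4: !C false.
  j=5: !C holds, but (!D & !C) fails at k=0 → not this j.
  j=6: !C holds, but (!D & !C) fails at k=0 → not this j.
  j=7: !C holds, but (!D & !C) fails at k=0 → not this j.
  j=8: !C false.
No j in the window works → until fails.

False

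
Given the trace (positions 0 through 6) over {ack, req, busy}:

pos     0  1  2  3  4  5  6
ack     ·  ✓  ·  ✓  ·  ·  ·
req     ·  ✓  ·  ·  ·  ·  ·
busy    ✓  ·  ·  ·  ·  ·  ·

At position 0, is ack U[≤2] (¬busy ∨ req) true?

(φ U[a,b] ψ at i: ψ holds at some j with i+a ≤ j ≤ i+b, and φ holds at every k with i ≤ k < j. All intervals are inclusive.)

Need some j in [0,2] with (¬busy ∨ req), and ack at every k in [0,j-1].
  j=0: (¬busy ∨ req) false.
  j=1: (¬busy ∨ req) holds, but ack fails at k=0 → not this j.
  j=2: (¬busy ∨ req) holds, but ack fails at k=0 → not this j.
No j in the window works → until fails.

No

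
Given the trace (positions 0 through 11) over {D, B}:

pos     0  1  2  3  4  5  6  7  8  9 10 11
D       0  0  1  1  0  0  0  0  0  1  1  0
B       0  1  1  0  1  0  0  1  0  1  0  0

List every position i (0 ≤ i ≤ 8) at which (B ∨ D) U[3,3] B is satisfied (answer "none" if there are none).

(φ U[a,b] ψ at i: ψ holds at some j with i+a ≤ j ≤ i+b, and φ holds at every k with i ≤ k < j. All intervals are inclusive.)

1

Evaluate at each i in [0,8]:
  i=0: ✗ (no rhs in [3,3])
  i=1: ✓ (rhs at j=4; lhs holds on [1,3])
  i=2: ✗ (no rhs in [5,5])
  i=3: ✗ (no rhs in [6,6])
  i=4: ✗ (lhs fails at k=5 before rhs at j=7)
  i=5: ✗ (no rhs in [8,8])
  i=6: ✗ (lhs fails at k=6 before rhs at j=9)
  i=7: ✗ (no rhs in [10,10])
  i=8: ✗ (no rhs in [11,11])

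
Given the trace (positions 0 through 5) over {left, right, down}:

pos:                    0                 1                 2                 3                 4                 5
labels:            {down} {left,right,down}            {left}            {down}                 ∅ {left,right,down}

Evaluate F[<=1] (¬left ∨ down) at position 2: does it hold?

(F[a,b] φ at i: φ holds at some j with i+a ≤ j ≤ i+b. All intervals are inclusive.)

Check (¬left ∨ down) at each j in [2,3]:
  j=2: false
  j=3: true
Found at j=3 → formula holds.

Yes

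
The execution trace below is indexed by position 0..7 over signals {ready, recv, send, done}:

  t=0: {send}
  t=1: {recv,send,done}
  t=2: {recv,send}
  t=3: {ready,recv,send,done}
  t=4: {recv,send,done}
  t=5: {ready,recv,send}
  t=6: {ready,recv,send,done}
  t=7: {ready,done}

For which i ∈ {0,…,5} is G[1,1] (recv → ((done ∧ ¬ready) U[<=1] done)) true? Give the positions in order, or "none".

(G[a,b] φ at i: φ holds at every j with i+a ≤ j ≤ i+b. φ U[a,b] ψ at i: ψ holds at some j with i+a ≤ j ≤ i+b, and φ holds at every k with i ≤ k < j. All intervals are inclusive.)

Evaluate at each i in [0,5]:
  i=0: ✓ (all of [1,1])
  i=1: ✗ (fails at j=2)
  i=2: ✓ (all of [3,3])
  i=3: ✓ (all of [4,4])
  i=4: ✗ (fails at j=5)
  i=5: ✓ (all of [6,6])

0, 2, 3, 5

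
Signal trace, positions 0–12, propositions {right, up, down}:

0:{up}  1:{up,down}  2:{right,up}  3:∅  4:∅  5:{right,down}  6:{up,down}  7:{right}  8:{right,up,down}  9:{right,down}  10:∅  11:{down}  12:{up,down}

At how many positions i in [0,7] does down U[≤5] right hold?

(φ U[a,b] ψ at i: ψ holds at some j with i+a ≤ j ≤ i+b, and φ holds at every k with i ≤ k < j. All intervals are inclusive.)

5

Evaluate at each i in [0,7]:
  i=0: ✗ (lhs fails at k=0 before rhs at j=2)
  i=1: ✓ (rhs at j=2; lhs holds on [1,1])
  i=2: ✓ (rhs at j=2)
  i=3: ✗ (lhs fails at k=3 before rhs at j=5)
  i=4: ✗ (lhs fails at k=4 before rhs at j=5)
  i=5: ✓ (rhs at j=5)
  i=6: ✓ (rhs at j=7; lhs holds on [6,6])
  i=7: ✓ (rhs at j=7)
Positions where it holds: {1, 2, 5, 6, 7} → 5.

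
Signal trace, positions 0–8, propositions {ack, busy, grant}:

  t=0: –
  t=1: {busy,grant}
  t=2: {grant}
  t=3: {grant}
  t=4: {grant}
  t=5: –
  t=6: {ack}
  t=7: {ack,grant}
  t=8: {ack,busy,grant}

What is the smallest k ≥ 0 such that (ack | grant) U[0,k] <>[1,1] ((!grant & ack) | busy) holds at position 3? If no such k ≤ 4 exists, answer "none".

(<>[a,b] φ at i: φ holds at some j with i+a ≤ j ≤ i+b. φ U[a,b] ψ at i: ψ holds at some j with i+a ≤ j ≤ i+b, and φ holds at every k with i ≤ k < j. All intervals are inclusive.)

Need earliest j ≥ 3 with <>[1,1] ((!grant & ack) | busy), and (ack | grant) at every k in [3,j-1].
  j=3: rhs fails.
  j=4: rhs fails.
  j=5: rhs holds; lhs holds on [3,4]. k = 2.

2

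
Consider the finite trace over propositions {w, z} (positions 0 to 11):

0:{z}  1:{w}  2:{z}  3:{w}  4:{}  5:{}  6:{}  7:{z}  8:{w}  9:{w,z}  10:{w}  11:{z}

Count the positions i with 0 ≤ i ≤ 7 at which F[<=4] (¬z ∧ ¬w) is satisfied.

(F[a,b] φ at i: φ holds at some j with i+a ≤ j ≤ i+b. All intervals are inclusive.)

7

Evaluate at each i in [0,7]:
  i=0: ✓ (witness j=4)
  i=1: ✓ (witness j=4)
  i=2: ✓ (witness j=4)
  i=3: ✓ (witness j=4)
  i=4: ✓ (witness j=4)
  i=5: ✓ (witness j=5)
  i=6: ✓ (witness j=6)
  i=7: ✗ (none in [7,11])
Positions where it holds: {0, 1, 2, 3, 4, 5, 6} → 7.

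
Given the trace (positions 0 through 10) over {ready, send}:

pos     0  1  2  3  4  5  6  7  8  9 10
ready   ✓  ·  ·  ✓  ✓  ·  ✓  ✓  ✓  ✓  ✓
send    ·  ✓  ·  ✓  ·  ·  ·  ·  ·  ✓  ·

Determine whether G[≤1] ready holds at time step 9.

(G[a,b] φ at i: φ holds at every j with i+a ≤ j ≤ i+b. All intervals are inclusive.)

True

Check ready at every j in [9,10]:
  j=9: true
  j=10: true
All positions satisfy it → formula holds.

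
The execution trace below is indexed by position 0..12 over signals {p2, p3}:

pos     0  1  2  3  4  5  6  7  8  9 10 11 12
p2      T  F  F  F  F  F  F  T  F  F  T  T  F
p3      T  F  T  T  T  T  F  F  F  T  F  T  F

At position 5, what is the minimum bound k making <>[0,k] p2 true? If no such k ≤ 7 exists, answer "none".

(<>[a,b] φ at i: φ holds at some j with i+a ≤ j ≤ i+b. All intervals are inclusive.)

Scan j = 5,6,… for p2:
  j=5: fails
  j=6: fails
  j=7: holds
First hit at j=7, so smallest k = 7-5 = 2.

2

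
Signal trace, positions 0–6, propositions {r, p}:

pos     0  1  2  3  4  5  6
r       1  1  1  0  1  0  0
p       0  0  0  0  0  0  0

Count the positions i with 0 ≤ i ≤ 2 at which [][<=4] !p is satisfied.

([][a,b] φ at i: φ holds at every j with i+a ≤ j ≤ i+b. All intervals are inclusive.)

Evaluate at each i in [0,2]:
  i=0: ✓ (all of [0,4])
  i=1: ✓ (all of [1,5])
  i=2: ✓ (all of [2,6])
Positions where it holds: {0, 1, 2} → 3.

3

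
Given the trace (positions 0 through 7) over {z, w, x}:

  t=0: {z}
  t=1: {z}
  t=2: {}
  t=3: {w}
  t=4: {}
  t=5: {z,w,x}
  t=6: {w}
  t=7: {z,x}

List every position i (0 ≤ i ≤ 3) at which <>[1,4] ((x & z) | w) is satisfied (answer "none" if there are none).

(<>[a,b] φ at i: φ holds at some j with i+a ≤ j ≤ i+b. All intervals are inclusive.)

0, 1, 2, 3

Evaluate at each i in [0,3]:
  i=0: ✓ (witness j=3)
  i=1: ✓ (witness j=3)
  i=2: ✓ (witness j=3)
  i=3: ✓ (witness j=5)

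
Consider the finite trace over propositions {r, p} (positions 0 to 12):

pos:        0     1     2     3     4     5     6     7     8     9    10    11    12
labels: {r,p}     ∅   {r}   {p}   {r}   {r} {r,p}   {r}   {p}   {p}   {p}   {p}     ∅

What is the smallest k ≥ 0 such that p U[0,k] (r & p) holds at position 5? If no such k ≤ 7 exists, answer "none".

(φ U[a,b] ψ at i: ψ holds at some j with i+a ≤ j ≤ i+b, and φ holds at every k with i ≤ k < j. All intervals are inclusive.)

none

Need earliest j ≥ 5 with (r & p), and p at every k in [5,j-1].
  j=5: rhs fails.
  j=6: rhs holds but lhs fails at k=5.
  j=7: rhs fails.
  j=8: rhs fails.
  j=9: rhs fails.
  j=10: rhs fails.
  j=11: rhs fails.
  j=12: rhs fails.
No witness within the range → none.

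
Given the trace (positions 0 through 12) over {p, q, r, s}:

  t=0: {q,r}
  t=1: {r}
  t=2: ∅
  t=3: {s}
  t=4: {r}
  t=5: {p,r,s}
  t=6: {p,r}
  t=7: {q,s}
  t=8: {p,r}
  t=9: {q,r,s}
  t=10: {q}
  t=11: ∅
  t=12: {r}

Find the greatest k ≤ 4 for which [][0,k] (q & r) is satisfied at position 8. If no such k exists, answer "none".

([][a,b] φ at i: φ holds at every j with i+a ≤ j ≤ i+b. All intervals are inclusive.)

none

(q & r) must hold from j=8 onward; find where it first fails.
  j=8: fails → no k works.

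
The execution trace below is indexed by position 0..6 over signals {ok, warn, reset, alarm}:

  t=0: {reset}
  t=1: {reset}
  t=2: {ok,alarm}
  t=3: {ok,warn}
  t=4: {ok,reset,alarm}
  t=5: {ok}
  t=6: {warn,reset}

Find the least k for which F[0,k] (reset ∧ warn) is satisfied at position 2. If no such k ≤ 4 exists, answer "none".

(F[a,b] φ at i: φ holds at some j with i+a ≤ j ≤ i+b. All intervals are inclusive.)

Scan j = 2,3,… for (reset ∧ warn):
  j=2: fails
  j=3: fails
  j=4: fails
  j=5: fails
  j=6: holds
First hit at j=6, so smallest k = 6-2 = 4.

4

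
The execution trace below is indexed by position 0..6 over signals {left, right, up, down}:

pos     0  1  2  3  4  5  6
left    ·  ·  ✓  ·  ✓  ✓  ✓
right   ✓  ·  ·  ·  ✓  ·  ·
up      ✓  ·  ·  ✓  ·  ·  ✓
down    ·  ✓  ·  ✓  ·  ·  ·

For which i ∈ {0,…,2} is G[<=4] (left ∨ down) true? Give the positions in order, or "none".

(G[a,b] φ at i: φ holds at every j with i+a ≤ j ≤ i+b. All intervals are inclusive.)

Evaluate at each i in [0,2]:
  i=0: ✗ (fails at j=0)
  i=1: ✓ (all of [1,5])
  i=2: ✓ (all of [2,6])

1, 2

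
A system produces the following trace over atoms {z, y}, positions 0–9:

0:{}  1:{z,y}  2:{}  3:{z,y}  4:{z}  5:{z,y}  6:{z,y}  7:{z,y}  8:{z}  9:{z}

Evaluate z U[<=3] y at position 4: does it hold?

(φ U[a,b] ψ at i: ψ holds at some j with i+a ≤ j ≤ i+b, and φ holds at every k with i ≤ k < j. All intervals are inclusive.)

Holds

Need some j in [4,7] with y, and z at every k in [4,j-1].
  j=4: y false.
  j=5: y holds; z holds at every k in [4,4] → satisfied.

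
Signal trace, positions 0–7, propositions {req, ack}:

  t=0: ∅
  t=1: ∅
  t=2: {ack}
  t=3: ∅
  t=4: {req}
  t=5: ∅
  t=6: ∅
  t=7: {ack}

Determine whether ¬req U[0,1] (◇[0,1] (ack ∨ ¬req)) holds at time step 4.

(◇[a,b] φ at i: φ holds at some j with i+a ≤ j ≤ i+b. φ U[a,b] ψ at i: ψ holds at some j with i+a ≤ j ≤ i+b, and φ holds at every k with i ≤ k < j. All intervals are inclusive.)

Yes

Need some j in [4,5] with ◇[0,1] (ack ∨ ¬req), and ¬req at every k in [4,j-1].
  j=4: ◇[0,1] (ack ∨ ¬req) holds; no prefix to check → satisfied.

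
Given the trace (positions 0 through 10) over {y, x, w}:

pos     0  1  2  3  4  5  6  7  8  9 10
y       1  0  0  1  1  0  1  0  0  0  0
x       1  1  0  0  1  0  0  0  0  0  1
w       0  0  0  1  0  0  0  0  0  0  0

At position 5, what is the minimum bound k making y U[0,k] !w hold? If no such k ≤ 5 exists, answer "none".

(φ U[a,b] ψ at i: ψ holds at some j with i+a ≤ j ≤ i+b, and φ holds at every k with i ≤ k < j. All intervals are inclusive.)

Need earliest j ≥ 5 with !w, and y at every k in [5,j-1].
  j=5: rhs holds (empty prefix). k = 0.

0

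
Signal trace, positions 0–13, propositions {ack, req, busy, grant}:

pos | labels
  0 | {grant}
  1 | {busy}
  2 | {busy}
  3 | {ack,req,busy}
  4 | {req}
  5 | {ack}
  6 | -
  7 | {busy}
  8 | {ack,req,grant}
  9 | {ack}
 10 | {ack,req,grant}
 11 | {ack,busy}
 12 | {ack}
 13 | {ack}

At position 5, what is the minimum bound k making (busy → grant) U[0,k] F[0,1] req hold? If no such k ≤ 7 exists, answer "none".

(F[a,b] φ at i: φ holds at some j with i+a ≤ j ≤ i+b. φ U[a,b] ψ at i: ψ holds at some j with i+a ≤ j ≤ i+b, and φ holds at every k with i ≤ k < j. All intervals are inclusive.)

Need earliest j ≥ 5 with F[0,1] req, and (busy → grant) at every k in [5,j-1].
  j=5: rhs fails.
  j=6: rhs fails.
  j=7: rhs holds; lhs holds on [5,6]. k = 2.

2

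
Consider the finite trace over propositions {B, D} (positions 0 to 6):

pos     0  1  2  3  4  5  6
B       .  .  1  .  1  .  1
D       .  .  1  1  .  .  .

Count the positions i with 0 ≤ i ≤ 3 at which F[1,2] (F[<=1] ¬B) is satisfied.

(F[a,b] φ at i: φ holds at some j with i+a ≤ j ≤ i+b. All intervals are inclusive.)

4

Evaluate at each i in [0,3]:
  i=0: ✓ (witness j=1)
  i=1: ✓ (witness j=2)
  i=2: ✓ (witness j=3)
  i=3: ✓ (witness j=4)
Positions where it holds: {0, 1, 2, 3} → 4.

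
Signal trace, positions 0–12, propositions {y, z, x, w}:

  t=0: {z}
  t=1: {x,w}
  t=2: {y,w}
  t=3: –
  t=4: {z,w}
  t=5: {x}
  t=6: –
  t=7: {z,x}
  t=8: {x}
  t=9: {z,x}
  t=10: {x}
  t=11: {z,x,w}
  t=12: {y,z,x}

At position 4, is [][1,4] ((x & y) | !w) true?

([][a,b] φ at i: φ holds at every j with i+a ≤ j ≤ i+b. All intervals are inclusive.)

Check ((x & y) | !w) at every j in [5,8]:
  j=5: true
  j=6: true
  j=7: true
  j=8: true
All positions satisfy it → formula holds.

True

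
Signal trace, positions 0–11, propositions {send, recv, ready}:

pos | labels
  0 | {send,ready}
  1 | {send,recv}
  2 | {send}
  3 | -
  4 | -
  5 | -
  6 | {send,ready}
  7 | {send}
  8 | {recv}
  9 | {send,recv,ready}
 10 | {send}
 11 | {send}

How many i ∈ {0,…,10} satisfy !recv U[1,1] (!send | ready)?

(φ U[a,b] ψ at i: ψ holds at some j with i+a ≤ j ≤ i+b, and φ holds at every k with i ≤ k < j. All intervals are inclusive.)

Evaluate at each i in [0,10]:
  i=0: ✗ (no rhs in [1,1])
  i=1: ✗ (no rhs in [2,2])
  i=2: ✓ (rhs at j=3; lhs holds on [2,2])
  i=3: ✓ (rhs at j=4; lhs holds on [3,3])
  i=4: ✓ (rhs at j=5; lhs holds on [4,4])
  i=5: ✓ (rhs at j=6; lhs holds on [5,5])
  i=6: ✗ (no rhs in [7,7])
  i=7: ✓ (rhs at j=8; lhs holds on [7,7])
  i=8: ✗ (lhs fails at k=8 before rhs at j=9)
  i=9: ✗ (no rhs in [10,10])
  i=10: ✗ (no rhs in [11,11])
Positions where it holds: {2, 3, 4, 5, 7} → 5.

5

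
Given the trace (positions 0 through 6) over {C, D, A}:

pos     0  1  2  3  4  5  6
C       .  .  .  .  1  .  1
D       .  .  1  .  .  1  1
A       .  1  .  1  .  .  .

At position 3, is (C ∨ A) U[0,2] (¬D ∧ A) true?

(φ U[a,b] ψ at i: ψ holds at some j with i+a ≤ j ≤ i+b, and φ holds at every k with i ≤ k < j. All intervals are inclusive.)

Holds

Need some j in [3,5] with (¬D ∧ A), and (C ∨ A) at every k in [3,j-1].
  j=3: (¬D ∧ A) holds; no prefix to check → satisfied.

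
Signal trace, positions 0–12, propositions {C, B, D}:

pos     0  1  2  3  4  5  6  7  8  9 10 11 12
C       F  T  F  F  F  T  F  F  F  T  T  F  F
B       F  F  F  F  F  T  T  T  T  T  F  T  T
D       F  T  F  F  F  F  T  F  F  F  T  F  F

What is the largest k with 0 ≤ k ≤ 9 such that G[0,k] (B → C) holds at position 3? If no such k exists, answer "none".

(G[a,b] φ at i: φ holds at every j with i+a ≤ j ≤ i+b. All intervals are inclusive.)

2

(B → C) must hold from j=3 onward; find where it first fails.
  j=3: holds
  j=4: holds
  j=5: holds
  j=6: fails
Holds on [3,5], so largest k = 2.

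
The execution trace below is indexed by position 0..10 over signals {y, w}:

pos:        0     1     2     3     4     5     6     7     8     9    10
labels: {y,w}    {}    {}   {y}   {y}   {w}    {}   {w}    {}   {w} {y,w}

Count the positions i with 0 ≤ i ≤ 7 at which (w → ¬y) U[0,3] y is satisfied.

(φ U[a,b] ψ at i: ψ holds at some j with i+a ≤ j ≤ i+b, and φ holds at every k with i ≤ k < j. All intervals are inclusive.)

6

Evaluate at each i in [0,7]:
  i=0: ✓ (rhs at j=0)
  i=1: ✓ (rhs at j=3; lhs holds on [1,2])
  i=2: ✓ (rhs at j=3; lhs holds on [2,2])
  i=3: ✓ (rhs at j=3)
  i=4: ✓ (rhs at j=4)
  i=5: ✗ (no rhs in [5,8])
  i=6: ✗ (no rhs in [6,9])
  i=7: ✓ (rhs at j=10; lhs holds on [7,9])
Positions where it holds: {0, 1, 2, 3, 4, 7} → 6.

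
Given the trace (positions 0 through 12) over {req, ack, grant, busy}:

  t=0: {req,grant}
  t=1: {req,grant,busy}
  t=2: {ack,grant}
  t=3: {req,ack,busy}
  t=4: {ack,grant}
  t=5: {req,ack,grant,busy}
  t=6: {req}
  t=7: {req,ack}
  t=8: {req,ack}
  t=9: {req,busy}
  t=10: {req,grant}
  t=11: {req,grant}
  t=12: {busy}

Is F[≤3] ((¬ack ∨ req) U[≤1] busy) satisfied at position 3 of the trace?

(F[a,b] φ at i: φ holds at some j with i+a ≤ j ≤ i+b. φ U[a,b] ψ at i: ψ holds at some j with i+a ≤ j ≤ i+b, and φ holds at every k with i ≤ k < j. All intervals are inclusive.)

Check ((¬ack ∨ req) U[≤1] busy) at each j in [3,6]:
  j=3: holds
  j=4: fails
  j=5: holds
  j=6: fails
Found at j=3 → formula holds.

True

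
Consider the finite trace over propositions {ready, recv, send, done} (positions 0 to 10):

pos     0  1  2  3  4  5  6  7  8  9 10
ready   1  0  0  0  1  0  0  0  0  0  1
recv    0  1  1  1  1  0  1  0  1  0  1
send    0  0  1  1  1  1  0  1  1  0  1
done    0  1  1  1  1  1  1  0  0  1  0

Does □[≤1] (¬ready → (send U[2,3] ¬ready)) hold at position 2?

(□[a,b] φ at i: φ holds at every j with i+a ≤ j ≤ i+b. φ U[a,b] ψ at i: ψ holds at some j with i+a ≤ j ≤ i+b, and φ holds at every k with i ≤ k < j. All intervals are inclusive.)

Check (¬ready → (send U[2,3] ¬ready)) at every j in [2,3]:
  j=2: antecedent true; consequent holds → ✓
  j=3: antecedent true; consequent holds → ✓
All positions satisfy it → formula holds.

Holds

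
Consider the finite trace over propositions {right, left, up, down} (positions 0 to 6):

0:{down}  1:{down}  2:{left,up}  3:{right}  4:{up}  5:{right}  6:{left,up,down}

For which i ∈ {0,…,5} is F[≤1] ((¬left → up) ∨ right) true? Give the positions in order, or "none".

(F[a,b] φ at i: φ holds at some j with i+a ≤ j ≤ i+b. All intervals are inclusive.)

Evaluate at each i in [0,5]:
  i=0: ✗ (none in [0,1])
  i=1: ✓ (witness j=2)
  i=2: ✓ (witness j=2)
  i=3: ✓ (witness j=3)
  i=4: ✓ (witness j=4)
  i=5: ✓ (witness j=5)

1, 2, 3, 4, 5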